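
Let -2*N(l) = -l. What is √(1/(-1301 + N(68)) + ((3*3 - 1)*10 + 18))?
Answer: √157317055/1267 ≈ 9.8995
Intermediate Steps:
N(l) = l/2 (N(l) = -(-1)*l/2 = l/2)
√(1/(-1301 + N(68)) + ((3*3 - 1)*10 + 18)) = √(1/(-1301 + (½)*68) + ((3*3 - 1)*10 + 18)) = √(1/(-1301 + 34) + ((9 - 1)*10 + 18)) = √(1/(-1267) + (8*10 + 18)) = √(-1/1267 + (80 + 18)) = √(-1/1267 + 98) = √(124165/1267) = √157317055/1267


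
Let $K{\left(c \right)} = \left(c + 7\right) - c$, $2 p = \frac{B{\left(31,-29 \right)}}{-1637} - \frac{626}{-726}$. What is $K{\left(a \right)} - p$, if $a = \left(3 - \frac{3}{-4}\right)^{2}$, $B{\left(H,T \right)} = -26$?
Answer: $\frac{7797415}{1188462} \approx 6.5609$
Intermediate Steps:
$a = \frac{225}{16}$ ($a = \left(3 - - \frac{3}{4}\right)^{2} = \left(3 + \frac{3}{4}\right)^{2} = \left(\frac{15}{4}\right)^{2} = \frac{225}{16} \approx 14.063$)
$p = \frac{521819}{1188462}$ ($p = \frac{- \frac{26}{-1637} - \frac{626}{-726}}{2} = \frac{\left(-26\right) \left(- \frac{1}{1637}\right) - - \frac{313}{363}}{2} = \frac{\frac{26}{1637} + \frac{313}{363}}{2} = \frac{1}{2} \cdot \frac{521819}{594231} = \frac{521819}{1188462} \approx 0.43907$)
$K{\left(c \right)} = 7$ ($K{\left(c \right)} = \left(7 + c\right) - c = 7$)
$K{\left(a \right)} - p = 7 - \frac{521819}{1188462} = \frac{7797415}{1188462}$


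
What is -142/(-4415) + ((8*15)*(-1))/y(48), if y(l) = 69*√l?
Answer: 142/4415 - 10*√3/69 ≈ -0.21886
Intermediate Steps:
-142/(-4415) + ((8*15)*(-1))/y(48) = -142/(-4415) + ((8*15)*(-1))/((69*√48)) = -142*(-1/4415) + (120*(-1))/((69*(4*√3))) = 142/4415 - 120*√3/828 = 142/4415 - 10*√3/69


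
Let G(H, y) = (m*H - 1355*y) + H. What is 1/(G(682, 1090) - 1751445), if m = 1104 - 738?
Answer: -1/2978101 ≈ -3.3578e-7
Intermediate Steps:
m = 366
G(H, y) = -1355*y + 367*H (G(H, y) = (366*H - 1355*y) + H = (-1355*y + 366*H) + H = -1355*y + 367*H)
1/(G(682, 1090) - 1751445) = 1/((-1355*1090 + 367*682) - 1751445) = 1/((-1476950 + 250294) - 1751445) = 1/(-1226656 - 1751445) = 1/(-2978101) = -1/2978101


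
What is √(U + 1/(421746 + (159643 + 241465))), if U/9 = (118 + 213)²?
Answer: √667642640788959338/822854 ≈ 993.00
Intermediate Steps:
U = 986049 (U = 9*(118 + 213)² = 9*331² = 9*109561 = 986049)
√(U + 1/(421746 + (159643 + 241465))) = √(986049 + 1/(421746 + (159643 + 241465))) = √(986049 + 1/(421746 + 401108)) = √(986049 + 1/822854) = √(811374363847/822854) = √667642640788959338/822854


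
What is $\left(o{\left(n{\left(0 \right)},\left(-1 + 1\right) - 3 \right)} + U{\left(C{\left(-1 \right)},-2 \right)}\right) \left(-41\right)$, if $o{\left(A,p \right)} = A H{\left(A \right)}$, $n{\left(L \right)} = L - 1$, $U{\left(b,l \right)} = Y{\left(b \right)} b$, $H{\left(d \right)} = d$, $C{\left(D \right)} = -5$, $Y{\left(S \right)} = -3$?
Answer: $-656$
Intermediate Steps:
$U{\left(b,l \right)} = - 3 b$
$n{\left(L \right)} = -1 + L$
$o{\left(A,p \right)} = A^{2}$ ($o{\left(A,p \right)} = A A = A^{2}$)
$\left(o{\left(n{\left(0 \right)},\left(-1 + 1\right) - 3 \right)} + U{\left(C{\left(-1 \right)},-2 \right)}\right) \left(-41\right) = \left(\left(-1 + 0\right)^{2} - -15\right) \left(-41\right) = \left(\left(-1\right)^{2} + 15\right) \left(-41\right) = \left(1 + 15\right) \left(-41\right) = 16 \left(-41\right) = -656$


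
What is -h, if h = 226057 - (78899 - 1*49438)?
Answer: -196596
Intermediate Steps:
h = 196596 (h = 226057 - (78899 - 49438) = 226057 - 1*29461 = 226057 - 29461 = 196596)
-h = -1*196596 = -196596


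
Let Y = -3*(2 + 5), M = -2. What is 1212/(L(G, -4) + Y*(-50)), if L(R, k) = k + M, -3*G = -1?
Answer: 101/87 ≈ 1.1609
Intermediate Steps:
G = ⅓ (G = -⅓*(-1) = ⅓ ≈ 0.33333)
L(R, k) = -2 + k (L(R, k) = k - 2 = -2 + k)
Y = -21 (Y = -3*7 = -21)
1212/(L(G, -4) + Y*(-50)) = 1212/((-2 - 4) - 21*(-50)) = 1212/(-6 + 1050) = 1212/1044 = 1212*(1/1044) = 101/87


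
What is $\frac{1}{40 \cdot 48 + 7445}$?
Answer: $\frac{1}{9365} \approx 0.00010678$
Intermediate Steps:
$\frac{1}{40 \cdot 48 + 7445} = \frac{1}{1920 + 7445} = \frac{1}{9365}$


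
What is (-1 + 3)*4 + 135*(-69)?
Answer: -9307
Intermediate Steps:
(-1 + 3)*4 + 135*(-69) = 2*4 - 9315 = 8 - 9315 = -9307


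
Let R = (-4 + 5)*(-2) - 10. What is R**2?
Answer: 144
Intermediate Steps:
R = -12 (R = 1*(-2) - 10 = -2 - 10 = -12)
R**2 = (-12)**2 = 144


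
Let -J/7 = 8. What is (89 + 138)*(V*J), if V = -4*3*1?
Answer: 152544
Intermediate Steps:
J = -56 (J = -7*8 = -56)
V = -12 (V = -12*1 = -12)
(89 + 138)*(V*J) = (89 + 138)*(-12*(-56)) = 227*672 = 152544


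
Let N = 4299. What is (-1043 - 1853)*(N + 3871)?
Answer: -23660320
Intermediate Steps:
(-1043 - 1853)*(N + 3871) = (-1043 - 1853)*(4299 + 3871) = -2896*8170 = -23660320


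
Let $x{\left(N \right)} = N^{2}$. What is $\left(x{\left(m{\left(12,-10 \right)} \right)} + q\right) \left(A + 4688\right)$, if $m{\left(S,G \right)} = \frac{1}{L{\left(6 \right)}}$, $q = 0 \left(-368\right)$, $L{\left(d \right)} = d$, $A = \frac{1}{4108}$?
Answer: $\frac{6419435}{49296} \approx 130.22$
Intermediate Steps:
$A = \frac{1}{4108} \approx 0.00024343$
$q = 0$
$m{\left(S,G \right)} = \frac{1}{6}$
$\left(x{\left(m{\left(12,-10 \right)} \right)} + q\right) \left(A + 4688\right) = \left(\left(\frac{1}{6}\right)^{2} + 0\right) \left(\frac{1}{4108} + 4688\right) = \left(\frac{1}{36} + 0\right) \frac{19258305}{4108} = \frac{1}{36} \cdot \frac{19258305}{4108} = \frac{6419435}{49296}$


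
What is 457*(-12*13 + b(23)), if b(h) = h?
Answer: -60781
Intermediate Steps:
457*(-12*13 + b(23)) = 457*(-12*13 + 23) = 457*(-156 + 23) = 457*(-133) = -60781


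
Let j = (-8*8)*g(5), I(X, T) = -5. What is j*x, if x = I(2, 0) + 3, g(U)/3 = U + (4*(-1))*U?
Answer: -5760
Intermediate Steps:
g(U) = -9*U (g(U) = 3*(U + (4*(-1))*U) = 3*(U - 4*U) = 3*(-3*U) = -9*U)
x = -2 (x = -5 + 3 = -2)
j = 2880 (j = (-8*8)*(-9*5) = -64*(-45) = 2880)
j*x = 2880*(-2) = -5760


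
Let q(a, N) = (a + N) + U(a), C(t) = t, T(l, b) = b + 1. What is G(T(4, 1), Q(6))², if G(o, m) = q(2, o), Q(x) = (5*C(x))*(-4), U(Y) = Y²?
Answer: 64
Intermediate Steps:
T(l, b) = 1 + b
q(a, N) = N + a + a² (q(a, N) = (a + N) + a² = (N + a) + a² = N + a + a²)
Q(x) = -20*x (Q(x) = (5*x)*(-4) = -20*x)
G(o, m) = 6 + o (G(o, m) = o + 2 + 2² = o + 2 + 4 = 6 + o)
G(T(4, 1), Q(6))² = (6 + (1 + 1))² = (6 + 2)² = 8² = 64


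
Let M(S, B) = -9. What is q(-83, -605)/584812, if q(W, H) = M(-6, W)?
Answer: -9/584812 ≈ -1.5390e-5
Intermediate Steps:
q(W, H) = -9
q(-83, -605)/584812 = -9/584812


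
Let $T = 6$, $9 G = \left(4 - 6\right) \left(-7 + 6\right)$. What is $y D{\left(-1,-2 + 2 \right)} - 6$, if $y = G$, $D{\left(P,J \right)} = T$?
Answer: $- \frac{14}{3} \approx -4.6667$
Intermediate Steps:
$G = \frac{2}{9}$ ($G = \frac{\left(4 - 6\right) \left(-7 + 6\right)}{9} = \frac{\left(-2\right) \left(-1\right)}{9} = \frac{1}{9} \cdot 2 = \frac{2}{9} \approx 0.22222$)
$D{\left(P,J \right)} = 6$
$y = \frac{2}{9} \approx 0.22222$
$y D{\left(-1,-2 + 2 \right)} - 6 = \frac{2}{9} \cdot 6 - 6 = \frac{4}{3} - 6 = - \frac{14}{3}$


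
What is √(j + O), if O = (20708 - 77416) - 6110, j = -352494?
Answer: 4*I*√25957 ≈ 644.45*I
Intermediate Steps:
O = -62818 (O = -56708 - 6110 = -62818)
√(j + O) = √(-352494 - 62818) = √(-415312) = 4*I*√25957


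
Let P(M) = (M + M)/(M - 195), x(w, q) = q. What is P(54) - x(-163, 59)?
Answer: -2809/47 ≈ -59.766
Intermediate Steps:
P(M) = 2*M/(-195 + M) (P(M) = (2*M)/(-195 + M) = 2*M/(-195 + M))
P(54) - x(-163, 59) = 2*54/(-195 + 54) - 1*59 = 2*54/(-141) - 59 = 2*54*(-1/141) - 59 = -36/47 - 59 = -2809/47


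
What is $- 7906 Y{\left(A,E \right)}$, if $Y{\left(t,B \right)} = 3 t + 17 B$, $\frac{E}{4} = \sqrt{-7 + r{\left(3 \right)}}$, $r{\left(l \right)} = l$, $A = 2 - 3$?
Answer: $23718 - 1075216 i \approx 23718.0 - 1.0752 \cdot 10^{6} i$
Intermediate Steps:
$A = -1$ ($A = 2 - 3 = -1$)
$E = 8 i$ ($E = 4 \sqrt{-7 + 3} = 4 \sqrt{-4} = 4 \cdot 2 i = 8 i \approx 8.0 i$)
$- 7906 Y{\left(A,E \right)} = - 7906 \left(3 \left(-1\right) + 17 \cdot 8 i\right) = - 7906 \left(-3 + 136 i\right) = 23718 - 1075216 i$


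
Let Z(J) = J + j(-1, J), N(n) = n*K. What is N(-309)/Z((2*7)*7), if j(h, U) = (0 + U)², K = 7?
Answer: -103/462 ≈ -0.22294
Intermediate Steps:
N(n) = 7*n (N(n) = n*7 = 7*n)
j(h, U) = U²
Z(J) = J + J²
N(-309)/Z((2*7)*7) = (7*(-309))/((((2*7)*7)*(1 + (2*7)*7))) = -2163*1/(98*(1 + 14*7)) = -2163*1/(98*(1 + 98)) = -2163/(98*99) = -2163/9702 = -2163*1/9702 = -103/462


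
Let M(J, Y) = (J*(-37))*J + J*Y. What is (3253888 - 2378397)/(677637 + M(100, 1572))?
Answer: 875491/464837 ≈ 1.8834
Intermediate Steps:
M(J, Y) = -37*J**2 + J*Y (M(J, Y) = (-37*J)*J + J*Y = -37*J**2 + J*Y)
(3253888 - 2378397)/(677637 + M(100, 1572)) = (3253888 - 2378397)/(677637 + 100*(1572 - 37*100)) = 875491/(677637 + 100*(1572 - 3700)) = 875491/(677637 + 100*(-2128)) = 875491/(677637 - 212800) = 875491/464837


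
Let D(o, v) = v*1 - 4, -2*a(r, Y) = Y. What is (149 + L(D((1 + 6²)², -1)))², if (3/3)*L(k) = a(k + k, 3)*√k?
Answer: 88759/4 - 447*I*√5 ≈ 22190.0 - 999.52*I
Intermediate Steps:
a(r, Y) = -Y/2
D(o, v) = -4 + v (D(o, v) = v - 4 = -4 + v)
L(k) = -3*√k/2 (L(k) = (-½*3)*√k = -3*√k/2)
(149 + L(D((1 + 6²)², -1)))² = (149 - 3*√(-4 - 1)/2)² = (149 - 3*I*√5/2)²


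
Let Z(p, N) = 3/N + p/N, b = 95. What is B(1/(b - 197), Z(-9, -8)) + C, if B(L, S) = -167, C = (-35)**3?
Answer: -43042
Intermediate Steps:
C = -42875
B(1/(b - 197), Z(-9, -8)) + C = -167 - 42875 = -43042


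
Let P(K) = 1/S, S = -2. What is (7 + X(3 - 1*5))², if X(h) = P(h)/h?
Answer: 841/16 ≈ 52.563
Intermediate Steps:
P(K) = -½ (P(K) = 1/(-2) = -½)
X(h) = -1/(2*h)
(7 + X(3 - 1*5))² = (7 - 1/(2*(3 - 1*5)))² = (7 - 1/(2*(3 - 5)))² = (7 - ½/(-2))² = (7 - ½*(-½))² = (7 + ¼)² = (29/4)² = 841/16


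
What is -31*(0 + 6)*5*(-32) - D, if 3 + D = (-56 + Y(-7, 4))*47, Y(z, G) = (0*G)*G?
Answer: 32395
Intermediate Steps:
Y(z, G) = 0 (Y(z, G) = 0*G = 0)
D = -2635 (D = -3 + (-56 + 0)*47 = -3 - 56*47 = -3 - 2632 = -2635)
-31*(0 + 6)*5*(-32) - D = -31*(0 + 6)*5*(-32) - 1*(-2635) = -186*5*(-32) + 2635 = -31*30*(-32) + 2635 = -930*(-32) + 2635 = 29760 + 2635 = 32395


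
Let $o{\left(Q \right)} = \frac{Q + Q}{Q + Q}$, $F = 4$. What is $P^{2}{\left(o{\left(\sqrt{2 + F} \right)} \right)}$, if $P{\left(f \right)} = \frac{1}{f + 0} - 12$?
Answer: $121$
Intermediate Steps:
$o{\left(Q \right)} = 1$ ($o{\left(Q \right)} = \frac{2 Q}{2 Q} = 2 Q \frac{1}{2 Q} = 1$)
$P{\left(f \right)} = -12 + \frac{1}{f}$ ($P{\left(f \right)} = \frac{1}{f} - 12 = -12 + \frac{1}{f}$)
$P^{2}{\left(o{\left(\sqrt{2 + F} \right)} \right)} = \left(-12 + 1^{-1}\right)^{2} = \left(-12 + 1\right)^{2} = \left(-11\right)^{2} = 121$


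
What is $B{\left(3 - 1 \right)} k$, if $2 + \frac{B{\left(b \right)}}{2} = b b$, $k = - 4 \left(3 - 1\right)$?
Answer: $-32$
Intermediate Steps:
$k = -8$ ($k = \left(-4\right) 2 = -8$)
$B{\left(b \right)} = -4 + 2 b^{2}$ ($B{\left(b \right)} = -4 + 2 b b = -4 + 2 b^{2}$)
$B{\left(3 - 1 \right)} k = \left(-4 + 2 \left(3 - 1\right)^{2}\right) \left(-8\right) = \left(-4 + 2 \cdot 2^{2}\right) \left(-8\right) = \left(-4 + 2 \cdot 4\right) \left(-8\right) = \left(-4 + 8\right) \left(-8\right) = 4 \left(-8\right) = -32$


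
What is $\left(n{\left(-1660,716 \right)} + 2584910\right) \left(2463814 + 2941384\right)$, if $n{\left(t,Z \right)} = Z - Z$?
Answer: $13971950362180$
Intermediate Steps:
$n{\left(t,Z \right)} = 0$
$\left(n{\left(-1660,716 \right)} + 2584910\right) \left(2463814 + 2941384\right) = \left(0 + 2584910\right) \left(2463814 + 2941384\right) = 2584910 \cdot 5405198 = 13971950362180$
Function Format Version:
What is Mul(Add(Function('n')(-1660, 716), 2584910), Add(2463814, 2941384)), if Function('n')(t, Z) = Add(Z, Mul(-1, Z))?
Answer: 13971950362180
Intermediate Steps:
Function('n')(t, Z) = 0
Mul(Add(Function('n')(-1660, 716), 2584910), Add(2463814, 2941384)) = Mul(Add(0, 2584910), Add(2463814, 2941384)) = Mul(2584910, 5405198) = 13971950362180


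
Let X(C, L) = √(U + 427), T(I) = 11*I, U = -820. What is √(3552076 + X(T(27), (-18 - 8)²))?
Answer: √(3552076 + I*√393) ≈ 1884.7 + 0.005*I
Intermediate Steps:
X(C, L) = I*√393 (X(C, L) = √(-820 + 427) = √(-393) = I*√393)
√(3552076 + X(T(27), (-18 - 8)²)) = √(3552076 + I*√393)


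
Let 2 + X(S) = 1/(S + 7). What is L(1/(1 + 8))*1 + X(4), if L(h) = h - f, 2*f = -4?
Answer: 20/99 ≈ 0.20202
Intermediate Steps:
X(S) = -2 + 1/(7 + S) (X(S) = -2 + 1/(S + 7) = -2 + 1/(7 + S))
f = -2 (f = (½)*(-4) = -2)
L(h) = 2 + h (L(h) = h - 1*(-2) = h + 2 = 2 + h)
L(1/(1 + 8))*1 + X(4) = (2 + 1/(1 + 8))*1 + (-13 - 2*4)/(7 + 4) = (2 + 1/9)*1 + (-13 - 8)/11 = (2 + ⅑)*1 + (1/11)*(-21) = (19/9)*1 - 21/11 = 19/9 - 21/11 = 20/99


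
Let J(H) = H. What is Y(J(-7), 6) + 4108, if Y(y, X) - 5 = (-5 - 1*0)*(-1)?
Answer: 4118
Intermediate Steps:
Y(y, X) = 10 (Y(y, X) = 5 + (-5 - 1*0)*(-1) = 5 + (-5 + 0)*(-1) = 5 - 5*(-1) = 5 + 5 = 10)
Y(J(-7), 6) + 4108 = 10 + 4108 = 4118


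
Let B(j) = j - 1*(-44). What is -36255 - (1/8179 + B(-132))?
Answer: -295809894/8179 ≈ -36167.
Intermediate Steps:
B(j) = 44 + j (B(j) = j + 44 = 44 + j)
-36255 - (1/8179 + B(-132)) = -36255 - (1/8179 + (44 - 132)) = -36255 - (1/8179 - 88) = -36255 - 1*(-719751/8179) = -36255 + 719751/8179 = -295809894/8179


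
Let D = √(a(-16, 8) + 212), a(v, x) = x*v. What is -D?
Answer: -2*√21 ≈ -9.1651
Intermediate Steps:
a(v, x) = v*x
D = 2*√21 (D = √(-16*8 + 212) = √(-128 + 212) = √84 = 2*√21 ≈ 9.1651)
-D = -2*√21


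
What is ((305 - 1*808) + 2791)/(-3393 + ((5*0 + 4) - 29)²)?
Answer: -143/173 ≈ -0.82659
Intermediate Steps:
((305 - 1*808) + 2791)/(-3393 + ((5*0 + 4) - 29)²) = ((305 - 808) + 2791)/(-3393 + ((0 + 4) - 29)²) = (-503 + 2791)/(-3393 + (4 - 29)²) = 2288/(-3393 + (-25)²) = 2288/(-3393 + 625) = 2288/(-2768) = 2288*(-1/2768) = -143/173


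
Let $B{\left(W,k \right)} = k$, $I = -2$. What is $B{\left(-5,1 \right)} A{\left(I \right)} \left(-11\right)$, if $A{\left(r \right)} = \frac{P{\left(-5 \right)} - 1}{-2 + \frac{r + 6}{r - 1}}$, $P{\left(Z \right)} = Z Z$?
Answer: $\frac{396}{5} \approx 79.2$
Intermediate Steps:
$P{\left(Z \right)} = Z^{2}$
$A{\left(r \right)} = \frac{24}{-2 + \frac{6 + r}{-1 + r}}$ ($A{\left(r \right)} = \frac{\left(-5\right)^{2} - 1}{-2 + \frac{r + 6}{r - 1}} = \frac{25 - 1}{-2 + \frac{6 + r}{-1 + r}} = \frac{24}{-2 + \frac{6 + r}{-1 + r}}$)
$B{\left(-5,1 \right)} A{\left(I \right)} \left(-11\right) = 1 \frac{24 \left(1 - -2\right)}{-8 - 2} \left(-11\right) = 1 \frac{24 \left(1 + 2\right)}{-10} \left(-11\right) = 1 \cdot 24 \left(- \frac{1}{10}\right) 3 \left(-11\right) = 1 \left(- \frac{36}{5}\right) \left(-11\right) = \left(- \frac{36}{5}\right) \left(-11\right) = \frac{396}{5}$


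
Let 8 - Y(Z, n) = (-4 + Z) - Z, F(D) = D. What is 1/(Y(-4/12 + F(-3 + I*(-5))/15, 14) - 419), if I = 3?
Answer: -1/407 ≈ -0.0024570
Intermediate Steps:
Y(Z, n) = 12 (Y(Z, n) = 8 - ((-4 + Z) - Z) = 8 - 1*(-4) = 8 + 4 = 12)
1/(Y(-4/12 + F(-3 + I*(-5))/15, 14) - 419) = 1/(12 - 419) = 1/(-407) = -1/407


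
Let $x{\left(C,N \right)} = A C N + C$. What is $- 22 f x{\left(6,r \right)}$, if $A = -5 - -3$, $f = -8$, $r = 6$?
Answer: $-11616$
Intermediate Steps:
$A = -2$ ($A = -5 + 3 = -2$)
$x{\left(C,N \right)} = C - 2 C N$ ($x{\left(C,N \right)} = - 2 C N + C = C - 2 C N$)
$- 22 f x{\left(6,r \right)} = \left(-22\right) \left(-8\right) 6 \left(1 - 12\right) = 176 \cdot 6 \left(1 - 12\right) = 176 \cdot 6 \left(-11\right) = 176 \left(-66\right) = -11616$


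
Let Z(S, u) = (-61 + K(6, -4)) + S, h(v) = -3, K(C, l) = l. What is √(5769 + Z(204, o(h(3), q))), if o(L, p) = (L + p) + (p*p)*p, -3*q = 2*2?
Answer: 2*√1477 ≈ 76.864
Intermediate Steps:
q = -4/3 (q = -2*2/3 = -⅓*4 = -4/3 ≈ -1.3333)
o(L, p) = L + p + p³ (o(L, p) = (L + p) + p²*p = (L + p) + p³ = L + p + p³)
Z(S, u) = -65 + S (Z(S, u) = (-61 - 4) + S = -65 + S)
√(5769 + Z(204, o(h(3), q))) = √(5769 + (-65 + 204)) = √(5769 + 139) = √5908 = 2*√1477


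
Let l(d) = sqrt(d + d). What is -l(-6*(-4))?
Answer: -4*sqrt(3) ≈ -6.9282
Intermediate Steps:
l(d) = sqrt(2)*sqrt(d) (l(d) = sqrt(2*d) = sqrt(2)*sqrt(d))
-l(-6*(-4)) = -sqrt(2)*sqrt(-6*(-4)) = -sqrt(2)*sqrt(24) = -sqrt(2)*2*sqrt(6) = -4*sqrt(3)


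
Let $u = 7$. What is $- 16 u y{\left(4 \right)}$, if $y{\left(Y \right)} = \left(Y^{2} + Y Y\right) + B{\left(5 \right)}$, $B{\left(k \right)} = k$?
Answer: $-4144$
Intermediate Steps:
$y{\left(Y \right)} = 5 + 2 Y^{2}$ ($y{\left(Y \right)} = \left(Y^{2} + Y Y\right) + 5 = \left(Y^{2} + Y^{2}\right) + 5 = 2 Y^{2} + 5 = 5 + 2 Y^{2}$)
$- 16 u y{\left(4 \right)} = \left(-16\right) 7 \left(5 + 2 \cdot 4^{2}\right) = - 112 \left(5 + 2 \cdot 16\right) = - 112 \left(5 + 32\right) = \left(-112\right) 37 = -4144$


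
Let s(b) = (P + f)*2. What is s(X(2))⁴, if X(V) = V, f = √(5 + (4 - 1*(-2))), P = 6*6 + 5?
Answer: 46989248 + 4439808*√11 ≈ 6.1714e+7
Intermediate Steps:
P = 41 (P = 36 + 5 = 41)
f = √11 (f = √(5 + (4 + 2)) = √(5 + 6) = √11 ≈ 3.3166)
s(b) = 82 + 2*√11 (s(b) = (41 + √11)*2 = 82 + 2*√11)
s(X(2))⁴ = (82 + 2*√11)⁴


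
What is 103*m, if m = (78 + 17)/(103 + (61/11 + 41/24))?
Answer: 2583240/29107 ≈ 88.750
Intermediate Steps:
m = 25080/29107 (m = 95/(103 + (61*(1/11) + 41*(1/24))) = 95/(103 + (61/11 + 41/24)) = 95/(103 + 1915/264) = 95/(29107/264) = 95*(264/29107) = 25080/29107 ≈ 0.86165)
103*m = 103*(25080/29107) = 2583240/29107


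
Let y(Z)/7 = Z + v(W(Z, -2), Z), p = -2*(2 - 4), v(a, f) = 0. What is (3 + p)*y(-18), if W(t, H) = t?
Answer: -882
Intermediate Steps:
p = 4 (p = -2*(-2) = 4)
y(Z) = 7*Z (y(Z) = 7*(Z + 0) = 7*Z)
(3 + p)*y(-18) = (3 + 4)*(7*(-18)) = 7*(-126) = -882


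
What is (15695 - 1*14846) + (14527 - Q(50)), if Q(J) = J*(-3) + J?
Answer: 15476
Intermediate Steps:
Q(J) = -2*J (Q(J) = -3*J + J = -2*J)
(15695 - 1*14846) + (14527 - Q(50)) = (15695 - 1*14846) + (14527 - (-2)*50) = (15695 - 14846) + (14527 - 1*(-100)) = 849 + (14527 + 100) = 849 + 14627 = 15476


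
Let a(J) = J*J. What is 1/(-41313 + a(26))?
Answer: -1/40637 ≈ -2.4608e-5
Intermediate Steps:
a(J) = J**2
1/(-41313 + a(26)) = 1/(-41313 + 26**2) = 1/(-41313 + 676) = 1/(-40637) = -1/40637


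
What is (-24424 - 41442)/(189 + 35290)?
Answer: -65866/35479 ≈ -1.8565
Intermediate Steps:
(-24424 - 41442)/(189 + 35290) = -65866/35479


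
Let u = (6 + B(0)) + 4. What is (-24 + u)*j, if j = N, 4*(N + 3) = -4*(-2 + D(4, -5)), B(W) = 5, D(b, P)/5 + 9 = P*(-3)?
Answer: 279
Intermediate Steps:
D(b, P) = -45 - 15*P (D(b, P) = -45 + 5*(P*(-3)) = -45 + 5*(-3*P) = -45 - 15*P)
N = -31 (N = -3 + (-4*(-2 + (-45 - 15*(-5))))/4 = -3 + (-4*(-2 + (-45 + 75)))/4 = -3 + (-4*(-2 + 30))/4 = -3 + (-4*28)/4 = -3 + (¼)*(-112) = -3 - 28 = -31)
j = -31
u = 15 (u = (6 + 5) + 4 = 11 + 4 = 15)
(-24 + u)*j = (-24 + 15)*(-31) = -9*(-31) = 279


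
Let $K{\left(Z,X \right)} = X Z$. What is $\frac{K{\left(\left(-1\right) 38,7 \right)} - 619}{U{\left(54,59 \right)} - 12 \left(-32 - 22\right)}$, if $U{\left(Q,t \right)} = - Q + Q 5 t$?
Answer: $- \frac{295}{5508} \approx -0.053558$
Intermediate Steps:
$U{\left(Q,t \right)} = - Q + 5 Q t$
$\frac{K{\left(\left(-1\right) 38,7 \right)} - 619}{U{\left(54,59 \right)} - 12 \left(-32 - 22\right)} = \frac{7 \left(\left(-1\right) 38\right) - 619}{54 \left(-1 + 5 \cdot 59\right) - 12 \left(-32 - 22\right)} = \frac{7 \left(-38\right) - 619}{54 \left(-1 + 295\right) - -648} = \frac{-266 - 619}{54 \cdot 294 + 648} = - \frac{885}{15876 + 648} = - \frac{885}{16524} = \left(-885\right) \frac{1}{16524} = - \frac{295}{5508}$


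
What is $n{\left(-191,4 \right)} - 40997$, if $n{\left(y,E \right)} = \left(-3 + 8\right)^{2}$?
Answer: $-40972$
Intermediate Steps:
$n{\left(y,E \right)} = 25$ ($n{\left(y,E \right)} = 5^{2} = 25$)
$n{\left(-191,4 \right)} - 40997 = 25 - 40997 = -40972$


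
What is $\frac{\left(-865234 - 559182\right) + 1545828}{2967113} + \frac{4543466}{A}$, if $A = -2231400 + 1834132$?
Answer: $- \frac{6716371965621}{589369523642} \approx -11.396$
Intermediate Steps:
$A = -397268$
$\frac{\left(-865234 - 559182\right) + 1545828}{2967113} + \frac{4543466}{A} = \frac{\left(-865234 - 559182\right) + 1545828}{2967113} + \frac{4543466}{-397268} = \left(-1424416 + 1545828\right) \frac{1}{2967113} + 4543466 \left(- \frac{1}{397268}\right) = 121412 \cdot \frac{1}{2967113} - \frac{2271733}{198634} = \frac{121412}{2967113} - \frac{2271733}{198634} = - \frac{6716371965621}{589369523642}$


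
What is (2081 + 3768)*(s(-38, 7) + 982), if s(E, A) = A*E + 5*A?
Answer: 4392599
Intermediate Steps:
s(E, A) = 5*A + A*E
(2081 + 3768)*(s(-38, 7) + 982) = (2081 + 3768)*(7*(5 - 38) + 982) = 5849*(7*(-33) + 982) = 5849*(-231 + 982) = 5849*751 = 4392599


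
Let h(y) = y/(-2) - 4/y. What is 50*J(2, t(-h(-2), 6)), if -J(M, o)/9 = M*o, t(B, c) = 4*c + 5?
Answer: -26100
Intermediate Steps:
h(y) = -4/y - y/2 (h(y) = y*(-½) - 4/y = -y/2 - 4/y = -4/y - y/2)
t(B, c) = 5 + 4*c
J(M, o) = -9*M*o
50*J(2, t(-h(-2), 6)) = 50*(-9*2*(5 + 4*6)) = 50*(-9*2*(5 + 24)) = 50*(-9*2*29) = 50*(-522) = -26100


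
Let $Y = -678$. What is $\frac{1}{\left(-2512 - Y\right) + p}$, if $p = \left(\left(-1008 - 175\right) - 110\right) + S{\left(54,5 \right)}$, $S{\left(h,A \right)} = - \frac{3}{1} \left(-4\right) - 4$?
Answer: $- \frac{1}{3119} \approx -0.00032062$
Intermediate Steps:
$S{\left(h,A \right)} = 8$ ($S{\left(h,A \right)} = \left(-3\right) 1 \left(-4\right) - 4 = \left(-3\right) \left(-4\right) - 4 = 12 - 4 = 8$)
$p = -1285$ ($p = \left(\left(-1008 - 175\right) - 110\right) + 8 = \left(-1183 - 110\right) + 8 = -1293 + 8 = -1285$)
$\frac{1}{\left(-2512 - Y\right) + p} = \frac{1}{\left(-2512 - -678\right) - 1285} = \frac{1}{\left(-2512 + 678\right) - 1285} = \frac{1}{-1834 - 1285} = \frac{1}{-3119} = - \frac{1}{3119}$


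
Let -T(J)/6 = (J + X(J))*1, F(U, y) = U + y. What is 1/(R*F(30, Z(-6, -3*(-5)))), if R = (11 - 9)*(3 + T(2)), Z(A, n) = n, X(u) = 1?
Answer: -1/1350 ≈ -0.00074074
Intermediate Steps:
T(J) = -6 - 6*J (T(J) = -6*(J + 1) = -6*(1 + J) = -6 - 6*J)
R = -30 (R = (11 - 9)*(3 + (-6 - 6*2)) = 2*(3 + (-6 - 12)) = 2*(3 - 18) = 2*(-15) = -30)
1/(R*F(30, Z(-6, -3*(-5)))) = 1/(-30*(30 - 3*(-5))) = 1/(-30*(30 + 15)) = 1/(-30*45) = 1/(-1350) = -1/1350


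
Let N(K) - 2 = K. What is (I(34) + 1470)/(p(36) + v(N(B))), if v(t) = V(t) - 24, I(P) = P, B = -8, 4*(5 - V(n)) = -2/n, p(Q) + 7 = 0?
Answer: -18048/313 ≈ -57.661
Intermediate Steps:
p(Q) = -7 (p(Q) = -7 + 0 = -7)
V(n) = 5 + 1/(2*n) (V(n) = 5 - (-1)/(2*n) = 5 + 1/(2*n))
N(K) = 2 + K
v(t) = -19 + 1/(2*t) (v(t) = (5 + 1/(2*t)) - 24 = -19 + 1/(2*t))
(I(34) + 1470)/(p(36) + v(N(B))) = (34 + 1470)/(-7 + (-19 + 1/(2*(2 - 8)))) = 1504/(-7 + (-19 + (½)/(-6))) = 1504/(-7 + (-19 + (½)*(-⅙))) = 1504/(-7 + (-19 - 1/12)) = 1504/(-7 - 229/12) = 1504/(-313/12) = 1504*(-12/313) = -18048/313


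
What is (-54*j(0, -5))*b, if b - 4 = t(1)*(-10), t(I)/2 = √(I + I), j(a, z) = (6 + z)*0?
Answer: 0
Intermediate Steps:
j(a, z) = 0
t(I) = 2*√2*√I (t(I) = 2*√(I + I) = 2*√(2*I) = 2*(√2*√I) = 2*√2*√I)
b = 4 - 20*√2 (b = 4 + (2*√2*√1)*(-10) = 4 + (2*√2*1)*(-10) = 4 + (2*√2)*(-10) = 4 - 20*√2 ≈ -24.284)
(-54*j(0, -5))*b = (-54*0)*(4 - 20*√2) = 0*(4 - 20*√2) = 0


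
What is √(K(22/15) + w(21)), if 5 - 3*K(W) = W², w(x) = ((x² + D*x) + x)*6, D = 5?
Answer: √6890973/45 ≈ 58.335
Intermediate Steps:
w(x) = 6*x² + 36*x (w(x) = ((x² + 5*x) + x)*6 = (x² + 6*x)*6 = 6*x² + 36*x)
K(W) = 5/3 - W²/3
√(K(22/15) + w(21)) = √((5/3 - (22/15)²/3) + 6*21*(6 + 21)) = √((5/3 - (22*(1/15))²/3) + 6*21*27) = √((5/3 - (22/15)²/3) + 3402) = √((5/3 - ⅓*484/225) + 3402) = √((5/3 - 484/675) + 3402) = √(641/675 + 3402) = √(2296991/675) = √6890973/45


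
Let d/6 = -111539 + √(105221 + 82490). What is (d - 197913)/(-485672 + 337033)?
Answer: 867147/148639 - 6*√187711/148639 ≈ 5.8164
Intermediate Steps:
d = -669234 + 6*√187711 (d = 6*(-111539 + √(105221 + 82490)) = 6*(-111539 + √187711) = -669234 + 6*√187711 ≈ -6.6663e+5)
(d - 197913)/(-485672 + 337033) = ((-669234 + 6*√187711) - 197913)/(-485672 + 337033) = (-867147 + 6*√187711)/(-148639) = (-867147 + 6*√187711)*(-1/148639) = 867147/148639 - 6*√187711/148639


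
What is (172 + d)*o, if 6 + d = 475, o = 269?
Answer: 172429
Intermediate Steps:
d = 469 (d = -6 + 475 = 469)
(172 + d)*o = (172 + 469)*269 = 641*269 = 172429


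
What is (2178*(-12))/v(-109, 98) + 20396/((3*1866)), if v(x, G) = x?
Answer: 74266246/305091 ≈ 243.42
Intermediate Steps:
(2178*(-12))/v(-109, 98) + 20396/((3*1866)) = (2178*(-12))/(-109) + 20396/((3*1866)) = -26136*(-1/109) + 20396/5598 = 26136/109 + 20396*(1/5598) = 26136/109 + 10198/2799 = 74266246/305091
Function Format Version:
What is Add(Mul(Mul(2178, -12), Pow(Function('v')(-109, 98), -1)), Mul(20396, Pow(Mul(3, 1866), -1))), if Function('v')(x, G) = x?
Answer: Rational(74266246, 305091) ≈ 243.42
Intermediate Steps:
Add(Mul(Mul(2178, -12), Pow(Function('v')(-109, 98), -1)), Mul(20396, Pow(Mul(3, 1866), -1))) = Add(Mul(Mul(2178, -12), Pow(-109, -1)), Mul(20396, Pow(Mul(3, 1866), -1))) = Add(Mul(-26136, Rational(-1, 109)), Mul(20396, Pow(5598, -1))) = Add(Rational(26136, 109), Mul(20396, Rational(1, 5598))) = Add(Rational(26136, 109), Rational(10198, 2799)) = Rational(74266246, 305091)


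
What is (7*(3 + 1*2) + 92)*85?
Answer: 10795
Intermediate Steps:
(7*(3 + 1*2) + 92)*85 = (7*(3 + 2) + 92)*85 = (7*5 + 92)*85 = (35 + 92)*85 = 127*85 = 10795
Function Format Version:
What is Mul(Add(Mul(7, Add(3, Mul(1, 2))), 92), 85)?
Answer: 10795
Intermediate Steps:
Mul(Add(Mul(7, Add(3, Mul(1, 2))), 92), 85) = Mul(Add(Mul(7, Add(3, 2)), 92), 85) = Mul(Add(Mul(7, 5), 92), 85) = Mul(Add(35, 92), 85) = Mul(127, 85) = 10795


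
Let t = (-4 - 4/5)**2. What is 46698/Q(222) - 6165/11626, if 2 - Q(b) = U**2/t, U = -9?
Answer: -34746898677/1127722 ≈ -30812.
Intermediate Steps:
t = 576/25 (t = (-4 - 4*1/5)**2 = (-4 - 4/5)**2 = (-24/5)**2 = 576/25 ≈ 23.040)
Q(b) = -97/64 (Q(b) = 2 - (-9)**2/576/25 = 2 - 81*25/576 = 2 - 1*225/64 = 2 - 225/64 = -97/64)
46698/Q(222) - 6165/11626 = 46698/(-97/64) - 6165/11626 = 46698*(-64/97) - 6165*1/11626 = -2988672/97 - 6165/11626 = -34746898677/1127722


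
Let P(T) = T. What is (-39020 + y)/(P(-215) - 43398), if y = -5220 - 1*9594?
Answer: 53834/43613 ≈ 1.2344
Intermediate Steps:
y = -14814 (y = -5220 - 9594 = -14814)
(-39020 + y)/(P(-215) - 43398) = (-39020 - 14814)/(-215 - 43398) = -53834/(-43613) = -53834*(-1/43613) = 53834/43613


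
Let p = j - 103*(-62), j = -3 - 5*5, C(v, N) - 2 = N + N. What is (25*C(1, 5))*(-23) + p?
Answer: -542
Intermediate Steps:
C(v, N) = 2 + 2*N (C(v, N) = 2 + (N + N) = 2 + 2*N)
j = -28 (j = -3 - 25 = -28)
p = 6358 (p = -28 - 103*(-62) = -28 + 6386 = 6358)
(25*C(1, 5))*(-23) + p = (25*(2 + 2*5))*(-23) + 6358 = (25*(2 + 10))*(-23) + 6358 = (25*12)*(-23) + 6358 = 300*(-23) + 6358 = -6900 + 6358 = -542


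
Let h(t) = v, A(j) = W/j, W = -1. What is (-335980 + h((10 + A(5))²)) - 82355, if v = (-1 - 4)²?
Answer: -418310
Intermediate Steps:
A(j) = -1/j
v = 25 (v = (-5)² = 25)
h(t) = 25
(-335980 + h((10 + A(5))²)) - 82355 = (-335980 + 25) - 82355 = -335955 - 82355 = -418310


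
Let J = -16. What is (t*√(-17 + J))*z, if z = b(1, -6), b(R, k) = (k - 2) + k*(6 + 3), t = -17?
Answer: 1054*I*√33 ≈ 6054.8*I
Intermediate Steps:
b(R, k) = -2 + 10*k (b(R, k) = (-2 + k) + k*9 = (-2 + k) + 9*k = -2 + 10*k)
z = -62 (z = -2 + 10*(-6) = -2 - 60 = -62)
(t*√(-17 + J))*z = -17*√(-17 - 16)*(-62) = -17*I*√33*(-62) = 1054*I*√33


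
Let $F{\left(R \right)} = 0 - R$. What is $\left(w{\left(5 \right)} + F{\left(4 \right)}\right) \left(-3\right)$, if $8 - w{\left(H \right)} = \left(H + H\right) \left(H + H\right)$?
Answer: $288$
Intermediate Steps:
$w{\left(H \right)} = 8 - 4 H^{2}$ ($w{\left(H \right)} = 8 - \left(H + H\right) \left(H + H\right) = 8 - 2 H 2 H = 8 - 4 H^{2}$)
$F{\left(R \right)} = - R$
$\left(w{\left(5 \right)} + F{\left(4 \right)}\right) \left(-3\right) = \left(\left(8 - 4 \cdot 5^{2}\right) - 4\right) \left(-3\right) = \left(\left(8 - 100\right) - 4\right) \left(-3\right) = \left(-92 - 4\right) \left(-3\right) = \left(-96\right) \left(-3\right) = 288$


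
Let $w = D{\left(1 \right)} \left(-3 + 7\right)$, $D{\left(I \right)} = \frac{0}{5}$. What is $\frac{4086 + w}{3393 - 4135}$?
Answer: $- \frac{2043}{371} \approx -5.5067$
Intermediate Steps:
$D{\left(I \right)} = 0$ ($D{\left(I \right)} = 0 \cdot \frac{1}{5} = 0$)
$w = 0$ ($w = 0 \left(-3 + 7\right) = 0 \cdot 4 = 0$)
$\frac{4086 + w}{3393 - 4135} = \frac{4086 + 0}{3393 - 4135} = \frac{4086}{-742} = 4086 \left(- \frac{1}{742}\right) = - \frac{2043}{371}$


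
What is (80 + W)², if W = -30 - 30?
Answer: 400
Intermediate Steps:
W = -60
(80 + W)² = (80 - 60)² = 20² = 400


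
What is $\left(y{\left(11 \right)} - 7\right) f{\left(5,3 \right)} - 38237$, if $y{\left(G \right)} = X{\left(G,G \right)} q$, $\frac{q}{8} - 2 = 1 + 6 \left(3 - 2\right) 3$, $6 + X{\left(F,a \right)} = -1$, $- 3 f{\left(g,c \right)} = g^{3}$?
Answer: $\frac{33164}{3} \approx 11055.0$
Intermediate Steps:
$f{\left(g,c \right)} = - \frac{g^{3}}{3}$
$X{\left(F,a \right)} = -7$ ($X{\left(F,a \right)} = -6 - 1 = -7$)
$q = 168$ ($q = 16 + 8 \left(1 + 6 \left(3 - 2\right) 3\right) = 16 + 8 \left(1 + 6 \cdot 1 \cdot 3\right) = 16 + 8 \left(1 + 6 \cdot 3\right) = 16 + 8 \left(1 + 18\right) = 16 + 8 \cdot 19 = 16 + 152 = 168$)
$y{\left(G \right)} = -1176$ ($y{\left(G \right)} = \left(-7\right) 168 = -1176$)
$\left(y{\left(11 \right)} - 7\right) f{\left(5,3 \right)} - 38237 = \left(-1176 - 7\right) \left(- \frac{5^{3}}{3}\right) - 38237 = - 1183 \left(\left(- \frac{1}{3}\right) 125\right) - 38237 = \left(-1183\right) \left(- \frac{125}{3}\right) - 38237 = \frac{147875}{3} - 38237 = \frac{33164}{3}$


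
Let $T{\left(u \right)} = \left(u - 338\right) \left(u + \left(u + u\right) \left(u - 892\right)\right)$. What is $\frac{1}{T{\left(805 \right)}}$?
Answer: $- \frac{1}{65036755} \approx -1.5376 \cdot 10^{-8}$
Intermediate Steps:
$T{\left(u \right)} = \left(-338 + u\right) \left(u + 2 u \left(-892 + u\right)\right)$
$\frac{1}{T{\left(805 \right)}} = \frac{1}{805 \left(602654 - 1979495 + 2 \cdot 805^{2}\right)} = \frac{1}{805 \left(602654 - 1979495 + 2 \cdot 648025\right)} = \frac{1}{805 \left(602654 - 1979495 + 1296050\right)} = \frac{1}{805 \left(-80791\right)} = \frac{1}{-65036755} = - \frac{1}{65036755}$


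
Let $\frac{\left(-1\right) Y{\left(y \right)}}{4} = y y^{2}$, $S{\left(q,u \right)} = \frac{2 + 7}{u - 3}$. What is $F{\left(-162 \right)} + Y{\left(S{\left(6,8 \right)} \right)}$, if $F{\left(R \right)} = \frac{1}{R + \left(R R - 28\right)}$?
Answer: $- \frac{75973339}{3256750} \approx -23.328$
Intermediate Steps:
$S{\left(q,u \right)} = \frac{9}{-3 + u}$
$Y{\left(y \right)} = - 4 y^{3}$ ($Y{\left(y \right)} = - 4 y y^{2} = - 4 y^{3}$)
$F{\left(R \right)} = \frac{1}{-28 + R + R^{2}}$ ($F{\left(R \right)} = \frac{1}{R + \left(R^{2} - 28\right)} = \frac{1}{R + \left(-28 + R^{2}\right)} = \frac{1}{-28 + R + R^{2}}$)
$F{\left(-162 \right)} + Y{\left(S{\left(6,8 \right)} \right)} = \frac{1}{-28 - 162 + \left(-162\right)^{2}} - 4 \left(\frac{9}{-3 + 8}\right)^{3} = \frac{1}{-28 - 162 + 26244} - 4 \left(\frac{9}{5}\right)^{3} = \frac{1}{26054} - 4 \left(9 \cdot \frac{1}{5}\right)^{3} = \frac{1}{26054} - 4 \left(\frac{9}{5}\right)^{3} = \frac{1}{26054} - \frac{2916}{125} = - \frac{75973339}{3256750}$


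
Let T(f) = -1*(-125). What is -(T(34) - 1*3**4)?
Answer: -44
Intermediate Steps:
T(f) = 125
-(T(34) - 1*3**4) = -(125 - 1*3**4) = -(125 - 1*81) = -(125 - 81) = -1*44 = -44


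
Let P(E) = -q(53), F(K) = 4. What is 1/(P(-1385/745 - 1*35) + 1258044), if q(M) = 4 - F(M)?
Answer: 1/1258044 ≈ 7.9488e-7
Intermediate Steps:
q(M) = 0 (q(M) = 4 - 1*4 = 4 - 4 = 0)
P(E) = 0 (P(E) = -1*0 = 0)
1/(P(-1385/745 - 1*35) + 1258044) = 1/(0 + 1258044) = 1/1258044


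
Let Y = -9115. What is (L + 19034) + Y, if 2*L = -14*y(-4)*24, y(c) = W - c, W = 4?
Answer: 8575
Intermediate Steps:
y(c) = 4 - c
L = -1344 (L = (-14*(4 - 1*(-4))*24)/2 = (-14*(4 + 4)*24)/2 = (-14*8*24)/2 = (-112*24)/2 = (1/2)*(-2688) = -1344)
(L + 19034) + Y = (-1344 + 19034) - 9115 = 17690 - 9115 = 8575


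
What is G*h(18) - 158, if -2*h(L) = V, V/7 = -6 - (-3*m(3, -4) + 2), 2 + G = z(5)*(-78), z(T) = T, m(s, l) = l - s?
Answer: -39946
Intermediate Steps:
G = -392 (G = -2 + 5*(-78) = -2 - 390 = -392)
V = -203 (V = 7*(-6 - (-3*(-4 - 1*3) + 2)) = 7*(-6 - (-3*(-4 - 3) + 2)) = 7*(-6 - (-3*(-7) + 2)) = 7*(-6 - (21 + 2)) = 7*(-6 - 1*23) = 7*(-6 - 23) = 7*(-29) = -203)
h(L) = 203/2 (h(L) = -½*(-203) = 203/2)
G*h(18) - 158 = -392*203/2 - 158 = -39788 - 158 = -39946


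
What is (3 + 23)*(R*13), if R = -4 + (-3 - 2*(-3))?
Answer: -338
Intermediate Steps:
R = -1 (R = -4 + (-3 + 6) = -4 + 3 = -1)
(3 + 23)*(R*13) = (3 + 23)*(-1*13) = 26*(-13) = -338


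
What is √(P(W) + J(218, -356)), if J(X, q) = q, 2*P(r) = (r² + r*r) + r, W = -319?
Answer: 3*√44998/2 ≈ 318.19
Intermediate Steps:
P(r) = r² + r/2 (P(r) = ((r² + r*r) + r)/2 = ((r² + r²) + r)/2 = (2*r² + r)/2 = (r + 2*r²)/2 = r² + r/2)
√(P(W) + J(218, -356)) = √(-319*(½ - 319) - 356) = √(-319*(-637/2) - 356) = √(203203/2 - 356) = √(202491/2) = 3*√44998/2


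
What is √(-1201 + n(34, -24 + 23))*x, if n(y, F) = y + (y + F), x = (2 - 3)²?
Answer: 9*I*√14 ≈ 33.675*I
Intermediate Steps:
x = 1 (x = (-1)² = 1)
n(y, F) = F + 2*y (n(y, F) = y + (F + y) = F + 2*y)
√(-1201 + n(34, -24 + 23))*x = √(-1201 + ((-24 + 23) + 2*34))*1 = √(-1201 + (-1 + 68))*1 = √(-1201 + 67)*1 = √(-1134)*1 = (9*I*√14)*1 = 9*I*√14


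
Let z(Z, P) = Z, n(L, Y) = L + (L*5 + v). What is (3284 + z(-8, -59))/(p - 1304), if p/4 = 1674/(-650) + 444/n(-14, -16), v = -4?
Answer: -5855850/2385389 ≈ -2.4549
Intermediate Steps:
n(L, Y) = -4 + 6*L (n(L, Y) = L + (L*5 - 4) = L + (5*L - 4) = L + (-4 + 5*L) = -4 + 6*L)
p = -108978/3575 (p = 4*(1674/(-650) + 444/(-4 + 6*(-14))) = 4*(1674*(-1/650) + 444/(-4 - 84)) = 4*(-837/325 + 444/(-88)) = 4*(-837/325 + 444*(-1/88)) = 4*(-837/325 - 111/22) = 4*(-54489/7150) = -108978/3575 ≈ -30.483)
(3284 + z(-8, -59))/(p - 1304) = (3284 - 8)/(-108978/3575 - 1304) = 3276/(-4770778/3575) = 3276*(-3575/4770778) = -5855850/2385389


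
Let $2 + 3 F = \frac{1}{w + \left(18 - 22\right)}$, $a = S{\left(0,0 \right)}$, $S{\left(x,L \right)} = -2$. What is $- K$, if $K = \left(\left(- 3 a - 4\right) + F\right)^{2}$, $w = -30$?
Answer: $- \frac{2025}{1156} \approx -1.7517$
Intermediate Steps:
$a = -2$
$F = - \frac{23}{34}$ ($F = - \frac{2}{3} + \frac{1}{3 \left(-30 + \left(18 - 22\right)\right)} = - \frac{2}{3} + \frac{1}{3 \left(-30 - 4\right)} = - \frac{2}{3} + \frac{1}{3 \left(-34\right)} = - \frac{2}{3} + \frac{1}{3} \left(- \frac{1}{34}\right) = - \frac{2}{3} - \frac{1}{102} = - \frac{23}{34} \approx -0.67647$)
$K = \frac{2025}{1156}$ ($K = \left(\left(\left(-3\right) \left(-2\right) - 4\right) - \frac{23}{34}\right)^{2} = \left(\left(6 - 4\right) - \frac{23}{34}\right)^{2} = \left(2 - \frac{23}{34}\right)^{2} = \left(\frac{45}{34}\right)^{2} = \frac{2025}{1156} \approx 1.7517$)
$- K = \left(-1\right) \frac{2025}{1156} = - \frac{2025}{1156}$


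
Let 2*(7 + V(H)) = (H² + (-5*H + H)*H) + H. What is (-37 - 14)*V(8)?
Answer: 5049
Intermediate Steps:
V(H) = -7 + H/2 - 3*H²/2 (V(H) = -7 + ((H² + (-5*H + H)*H) + H)/2 = -7 + ((H² + (-4*H)*H) + H)/2 = -7 + ((H² - 4*H²) + H)/2 = -7 + (-3*H² + H)/2 = -7 + (H - 3*H²)/2 = -7 + (H/2 - 3*H²/2) = -7 + H/2 - 3*H²/2)
(-37 - 14)*V(8) = (-37 - 14)*(-7 + (½)*8 - 3/2*8²) = -51*(-7 + 4 - 3/2*64) = -51*(-7 + 4 - 96) = -51*(-99) = 5049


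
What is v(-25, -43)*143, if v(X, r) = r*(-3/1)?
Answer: 18447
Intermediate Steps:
v(X, r) = -3*r (v(X, r) = r*(-3*1) = r*(-3) = -3*r)
v(-25, -43)*143 = -3*(-43)*143 = 129*143 = 18447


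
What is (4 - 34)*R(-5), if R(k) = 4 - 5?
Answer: 30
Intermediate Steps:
R(k) = -1
(4 - 34)*R(-5) = (4 - 34)*(-1) = -30*(-1) = 30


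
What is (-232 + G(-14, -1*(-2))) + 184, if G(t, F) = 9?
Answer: -39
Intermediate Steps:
(-232 + G(-14, -1*(-2))) + 184 = (-232 + 9) + 184 = -223 + 184 = -39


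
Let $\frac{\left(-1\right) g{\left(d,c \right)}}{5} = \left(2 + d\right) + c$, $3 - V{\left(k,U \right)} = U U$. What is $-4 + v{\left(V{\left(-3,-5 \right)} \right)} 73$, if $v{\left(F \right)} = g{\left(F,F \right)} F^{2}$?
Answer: $7419716$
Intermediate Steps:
$V{\left(k,U \right)} = 3 - U^{2}$ ($V{\left(k,U \right)} = 3 - U U = 3 - U^{2}$)
$g{\left(d,c \right)} = -10 - 5 c - 5 d$ ($g{\left(d,c \right)} = - 5 \left(\left(2 + d\right) + c\right) = - 5 \left(2 + c + d\right) = -10 - 5 c - 5 d$)
$v{\left(F \right)} = F^{2} \left(-10 - 10 F\right)$ ($v{\left(F \right)} = \left(-10 - 5 F - 5 F\right) F^{2} = \left(-10 - 10 F\right) F^{2} = F^{2} \left(-10 - 10 F\right)$)
$-4 + v{\left(V{\left(-3,-5 \right)} \right)} 73 = -4 + 10 \left(3 - \left(-5\right)^{2}\right)^{2} \left(-1 - \left(3 - \left(-5\right)^{2}\right)\right) 73 = -4 + 10 \left(3 - 25\right)^{2} \left(-1 - \left(3 - 25\right)\right) 73 = -4 + 10 \left(-22\right)^{2} \left(-1 - -22\right) 73 = -4 + 10 \cdot 484 \left(-1 + 22\right) 73 = -4 + 10 \cdot 484 \cdot 21 \cdot 73 = -4 + 101640 \cdot 73 = -4 + 7419720 = 7419716$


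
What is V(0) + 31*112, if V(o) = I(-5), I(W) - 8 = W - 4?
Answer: 3471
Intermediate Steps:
I(W) = 4 + W (I(W) = 8 + (W - 4) = 8 + (-4 + W) = 4 + W)
V(o) = -1 (V(o) = 4 - 5 = -1)
V(0) + 31*112 = -1 + 31*112 = -1 + 3472 = 3471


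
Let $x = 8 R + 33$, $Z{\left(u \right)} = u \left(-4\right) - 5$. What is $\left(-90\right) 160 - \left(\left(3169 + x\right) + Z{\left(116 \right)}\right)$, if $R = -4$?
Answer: $-17101$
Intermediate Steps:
$Z{\left(u \right)} = -5 - 4 u$ ($Z{\left(u \right)} = - 4 u - 5 = -5 - 4 u$)
$x = 1$ ($x = 8 \left(-4\right) + 33 = -32 + 33 = 1$)
$\left(-90\right) 160 - \left(\left(3169 + x\right) + Z{\left(116 \right)}\right) = \left(-90\right) 160 - \left(\left(3169 + 1\right) - 469\right) = -14400 - \left(3170 - 469\right) = -14400 - 2701 = -17101$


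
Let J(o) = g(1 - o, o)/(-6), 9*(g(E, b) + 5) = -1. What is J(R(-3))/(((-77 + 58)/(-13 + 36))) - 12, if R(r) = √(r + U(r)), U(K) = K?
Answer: -6685/513 ≈ -13.031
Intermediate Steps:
g(E, b) = -46/9 (g(E, b) = -5 + (⅑)*(-1) = -5 - ⅑ = -46/9)
R(r) = √2*√r (R(r) = √(r + r) = √(2*r) = √2*√r)
J(o) = 23/27 (J(o) = -46/9/(-6) = -46/9*(-⅙) = 23/27)
J(R(-3))/(((-77 + 58)/(-13 + 36))) - 12 = 23/(27*(((-77 + 58)/(-13 + 36)))) - 12 = 23/(27*((-19/23))) - 12 = 23/(27*((-19*1/23))) - 12 = 23/(27*(-19/23)) - 12 = (23/27)*(-23/19) - 12 = -529/513 - 12 = -6685/513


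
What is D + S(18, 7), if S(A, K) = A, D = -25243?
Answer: -25225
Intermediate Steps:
D + S(18, 7) = -25243 + 18 = -25225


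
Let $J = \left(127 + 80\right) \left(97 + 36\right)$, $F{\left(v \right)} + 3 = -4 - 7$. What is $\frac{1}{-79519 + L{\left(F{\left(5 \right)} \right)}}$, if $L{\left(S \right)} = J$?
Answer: $- \frac{1}{51988} \approx -1.9235 \cdot 10^{-5}$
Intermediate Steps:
$F{\left(v \right)} = -14$ ($F{\left(v \right)} = -3 - 11 = -14$)
$J = 27531$ ($J = 207 \cdot 133 = 27531$)
$L{\left(S \right)} = 27531$
$\frac{1}{-79519 + L{\left(F{\left(5 \right)} \right)}} = \frac{1}{-79519 + 27531} = \frac{1}{-51988} = - \frac{1}{51988}$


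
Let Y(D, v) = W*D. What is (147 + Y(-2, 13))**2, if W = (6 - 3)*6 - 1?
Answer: 12769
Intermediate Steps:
W = 17 (W = 3*6 - 1 = 18 - 1 = 17)
Y(D, v) = 17*D
(147 + Y(-2, 13))**2 = (147 + 17*(-2))**2 = (147 - 34)**2 = 113**2 = 12769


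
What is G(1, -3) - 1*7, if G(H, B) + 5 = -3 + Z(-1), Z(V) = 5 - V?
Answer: -9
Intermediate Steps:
G(H, B) = -2 (G(H, B) = -5 + (-3 + (5 - 1*(-1))) = -5 + (-3 + (5 + 1)) = -5 + (-3 + 6) = -5 + 3 = -2)
G(1, -3) - 1*7 = -2 - 1*7 = -2 - 7 = -9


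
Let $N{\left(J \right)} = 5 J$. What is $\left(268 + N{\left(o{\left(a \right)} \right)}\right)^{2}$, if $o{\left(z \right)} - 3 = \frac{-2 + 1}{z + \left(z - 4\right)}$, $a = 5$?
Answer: $\frac{2866249}{36} \approx 79618.0$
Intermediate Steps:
$o{\left(z \right)} = 3 - \frac{1}{-4 + 2 z}$ ($o{\left(z \right)} = 3 + \frac{-2 + 1}{z + \left(z - 4\right)} = 3 - \frac{1}{z + \left(-4 + z\right)} = 3 - \frac{1}{-4 + 2 z}$)
$\left(268 + N{\left(o{\left(a \right)} \right)}\right)^{2} = \left(268 + 5 \frac{-13 + 6 \cdot 5}{2 \left(-2 + 5\right)}\right)^{2} = \left(268 + 5 \frac{-13 + 30}{2 \cdot 3}\right)^{2} = \left(268 + 5 \cdot \frac{1}{2} \cdot \frac{1}{3} \cdot 17\right)^{2} = \left(268 + 5 \cdot \frac{17}{6}\right)^{2} = \left(268 + \frac{85}{6}\right)^{2} = \left(\frac{1693}{6}\right)^{2} = \frac{2866249}{36}$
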